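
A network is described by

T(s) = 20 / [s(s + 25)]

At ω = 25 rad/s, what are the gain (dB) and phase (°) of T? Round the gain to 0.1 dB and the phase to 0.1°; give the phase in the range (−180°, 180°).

At s = jω = j25:
pole (s+25): 25 + j25 → |·| = √(25²+25²) = √1250 ≈ 35.355, ∠ = arctan(25/25) ≈ 45.00°
pole at origin: |s| = 25, ∠ = 90.00° (in denominator)
|T| = 20 / 883.87 ≈ 0.022628
Gain = 20 log₁₀(0.022628) ≈ -32.91 dB
∠T = 0.00° − 135.00° = -135.00°

-32.9 dB, -135.0°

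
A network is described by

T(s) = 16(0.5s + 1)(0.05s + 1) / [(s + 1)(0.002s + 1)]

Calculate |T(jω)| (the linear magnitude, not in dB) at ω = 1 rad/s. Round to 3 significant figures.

At ω = 1 rad/s:
zero (1 + j1·0.5) = 1 + j0.5 → |·| ≈ 1.118, ∠ ≈ 26.57°
zero (1 + j1·0.05) = 1 + j0.05 → |·| ≈ 1.0012, ∠ ≈ 2.86°
pole (1 + j1·1) = 1 + j1 → |·| ≈ 1.4142, ∠ ≈ 45.00°
pole (1 + j1·0.002) = 1 + j0.002 → |·| ≈ 1, ∠ ≈ 0.11°
|T| = 16 · 1.118 · 1.0012 / (1.4142 · 1) ≈ 12.664

12.7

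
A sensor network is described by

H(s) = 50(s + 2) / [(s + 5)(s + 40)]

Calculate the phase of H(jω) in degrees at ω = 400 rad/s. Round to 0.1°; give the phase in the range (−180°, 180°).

At s = jω = j400:
zero (s+2): 2 + j400 → |·| = √(2²+400²) = √160004 ≈ 400, ∠ = arctan(400/2) ≈ 89.71°
pole (s+5): 5 + j400 → |·| = √(5²+400²) = √160025 ≈ 400.03, ∠ = arctan(400/5) ≈ 89.28°
pole (s+40): 40 + j400 → |·| = √(40²+400²) = √161600 ≈ 402, ∠ = arctan(400/40) ≈ 84.29°
∠H = 89.71° − 173.57° = -83.86°

-83.9°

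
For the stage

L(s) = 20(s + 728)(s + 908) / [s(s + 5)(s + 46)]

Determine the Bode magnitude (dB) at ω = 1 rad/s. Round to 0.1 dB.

95.0 dB

At s = jω = j1:
zero (s+728): 728 + j1 → |·| = √(728²+1²) = √529985 ≈ 728, ∠ = arctan(1/728) ≈ 0.08°
zero (s+908): 908 + j1 → |·| = √(908²+1²) = √824465 ≈ 908, ∠ = arctan(1/908) ≈ 0.06°
pole (s+5): 5 + j1 → |·| = √(5²+1²) = √26 ≈ 5.099, ∠ = arctan(1/5) ≈ 11.31°
pole (s+46): 46 + j1 → |·| = √(46²+1²) = √2117 ≈ 46.011, ∠ = arctan(1/46) ≈ 1.25°
pole at origin: |s| = 1, ∠ = 90.00° (in denominator)
|L| = 20 · 6.6102e+05 / 234.61 ≈ 56351
Gain = 20 log₁₀(56351) ≈ 95.02 dB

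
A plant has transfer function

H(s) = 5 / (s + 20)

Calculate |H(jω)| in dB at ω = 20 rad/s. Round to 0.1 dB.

Substitute s = j20:
Numerator: 5 = 5 + j0
Denominator: (j20) + 20 = 20 + j20
|N| = √(5² + 0²) ≈ 5, ∠N ≈ 0.00°
|D| = √(20² + 20²) ≈ 28.284, ∠D ≈ 45.00°
|H| = 5 / 28.284 ≈ 0.17678
Gain = 20 log₁₀(0.17678) ≈ -15.05 dB

-15.1 dB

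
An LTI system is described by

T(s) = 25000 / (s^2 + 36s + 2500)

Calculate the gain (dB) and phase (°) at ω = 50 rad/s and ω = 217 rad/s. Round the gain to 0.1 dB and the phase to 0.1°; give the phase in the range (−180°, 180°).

At s = jω = j50:
quadratic: (j50)² + 36·j50 + 2500 = 0 + j1800 → |·| ≈ 1800, ∠ ≈ 90.00°
|T| = 25000 / 1800 ≈ 13.889
Gain = 20 log₁₀(13.889) ≈ 22.85 dB
∠T = 0.00° − 90.00° = -90.00°

At s = jω = j217:
quadratic: (j217)² + 36·j217 + 2500 = -44589 + j7812 → |·| ≈ 45268, ∠ ≈ 170.06°
|T| = 25000 / 45268 ≈ 0.55227
Gain = 20 log₁₀(0.55227) ≈ -5.16 dB
∠T = 0.00° − 170.06° = -170.06°

ω = 50: 22.9 dB, -90.0°; ω = 217: -5.2 dB, -170.1°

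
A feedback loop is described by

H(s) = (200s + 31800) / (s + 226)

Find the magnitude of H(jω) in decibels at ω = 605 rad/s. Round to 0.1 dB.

45.7 dB

Substitute s = j605:
Numerator: 200(j605) + 31800 = 31800 + j121000
Denominator: (j605) + 226 = 226 + j605
|N| = √(31800² + 121000²) ≈ 1.2511e+05, ∠N ≈ 75.28°
|D| = √(226² + 605²) ≈ 645.83, ∠D ≈ 69.52°
|H| = 1.2511e+05 / 645.83 ≈ 193.72
Gain = 20 log₁₀(193.72) ≈ 45.74 dB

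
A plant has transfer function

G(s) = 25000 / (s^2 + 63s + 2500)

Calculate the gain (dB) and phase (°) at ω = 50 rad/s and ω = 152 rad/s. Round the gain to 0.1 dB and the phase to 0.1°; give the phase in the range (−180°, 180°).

ω = 50: 18.0 dB, -90.0°; ω = 152: 0.8 dB, -155.1°

At s = jω = j50:
quadratic: (j50)² + 63·j50 + 2500 = 0 + j3150 → |·| ≈ 3150, ∠ ≈ 90.00°
|G| = 25000 / 3150 ≈ 7.9365
Gain = 20 log₁₀(7.9365) ≈ 17.99 dB
∠G = 0.00° − 90.00° = -90.00°

At s = jω = j152:
quadratic: (j152)² + 63·j152 + 2500 = -20604 + j9576 → |·| ≈ 22721, ∠ ≈ 155.07°
|G| = 25000 / 22721 ≈ 1.1003
Gain = 20 log₁₀(1.1003) ≈ 0.83 dB
∠G = 0.00° − 155.07° = -155.07°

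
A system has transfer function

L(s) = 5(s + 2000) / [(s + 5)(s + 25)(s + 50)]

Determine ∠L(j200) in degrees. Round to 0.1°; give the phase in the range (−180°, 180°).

At s = jω = j200:
zero (s+2000): 2000 + j200 → |·| = √(2000²+200²) = √4040000 ≈ 2010, ∠ = arctan(200/2000) ≈ 5.71°
pole (s+5): 5 + j200 → |·| = √(5²+200²) = √40025 ≈ 200.06, ∠ = arctan(200/5) ≈ 88.57°
pole (s+25): 25 + j200 → |·| = √(25²+200²) = √40625 ≈ 201.56, ∠ = arctan(200/25) ≈ 82.87°
pole (s+50): 50 + j200 → |·| = √(50²+200²) = √42500 ≈ 206.16, ∠ = arctan(200/50) ≈ 75.96°
∠L = 5.71° − 247.40° = -241.69° ≡ 118.31° (principal value)

118.3°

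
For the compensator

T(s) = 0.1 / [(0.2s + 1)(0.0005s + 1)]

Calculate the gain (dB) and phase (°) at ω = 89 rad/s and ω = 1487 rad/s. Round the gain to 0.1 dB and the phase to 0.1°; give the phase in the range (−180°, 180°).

At ω = 89 rad/s:
pole (1 + j89·0.2) = 1 + j17.8 → |·| ≈ 17.828, ∠ ≈ 86.78°
pole (1 + j89·0.0005) = 1 + j0.0445 → |·| ≈ 1.001, ∠ ≈ 2.55°
|T| = 0.1 · 1 / (17.828 · 1.001) ≈ 0.0056036
Gain = 20 log₁₀(0.0056036) ≈ -45.03 dB
∠T = (0°) − (86.78° + 2.55°) = -89.33°

At ω = 1487 rad/s:
pole (1 + j1487·0.2) = 1 + j297.4 → |·| ≈ 297.4, ∠ ≈ 89.81°
pole (1 + j1487·0.0005) = 1 + j0.7435 → |·| ≈ 1.2461, ∠ ≈ 36.63°
|T| = 0.1 · 1 / (297.4 · 1.2461) ≈ 0.00026984
Gain = 20 log₁₀(0.00026984) ≈ -71.38 dB
∠T = (0°) − (89.81° + 36.63°) = -126.44°

ω = 89: -45.0 dB, -89.3°; ω = 1487: -71.4 dB, -126.4°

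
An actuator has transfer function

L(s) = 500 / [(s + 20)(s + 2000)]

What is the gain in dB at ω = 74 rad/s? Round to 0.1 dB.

At s = jω = j74:
pole (s+20): 20 + j74 → |·| = √(20²+74²) = √5876 ≈ 76.655, ∠ = arctan(74/20) ≈ 74.88°
pole (s+2000): 2000 + j74 → |·| = √(2000²+74²) = √4005476 ≈ 2001.4, ∠ = arctan(74/2000) ≈ 2.12°
|L| = 500 / 1.5342e+05 ≈ 0.003259
Gain = 20 log₁₀(0.003259) ≈ -49.74 dB

-49.7 dB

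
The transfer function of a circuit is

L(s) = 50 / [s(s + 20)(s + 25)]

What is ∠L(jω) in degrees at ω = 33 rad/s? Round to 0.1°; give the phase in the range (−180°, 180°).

158.4°

At s = jω = j33:
pole (s+20): 20 + j33 → |·| = √(20²+33²) = √1489 ≈ 38.588, ∠ = arctan(33/20) ≈ 58.78°
pole (s+25): 25 + j33 → |·| = √(25²+33²) = √1714 ≈ 41.4, ∠ = arctan(33/25) ≈ 52.85°
pole at origin: |s| = 33, ∠ = 90.00° (in denominator)
∠L = 0.00° − 201.63° = -201.63° ≡ 158.37° (principal value)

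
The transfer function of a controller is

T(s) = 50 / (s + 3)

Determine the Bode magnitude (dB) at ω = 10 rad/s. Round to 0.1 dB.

13.6 dB

Substitute s = j10:
Numerator: 50 = 50 + j0
Denominator: (j10) + 3 = 3 + j10
|N| = √(50² + 0²) ≈ 50, ∠N ≈ 0.00°
|D| = √(3² + 10²) ≈ 10.44, ∠D ≈ 73.30°
|T| = 50 / 10.44 ≈ 4.7893
Gain = 20 log₁₀(4.7893) ≈ 13.61 dB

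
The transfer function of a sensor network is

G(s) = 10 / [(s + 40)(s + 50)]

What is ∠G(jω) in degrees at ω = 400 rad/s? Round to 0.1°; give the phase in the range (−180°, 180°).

-167.2°

At s = jω = j400:
pole (s+40): 40 + j400 → |·| = √(40²+400²) = √161600 ≈ 402, ∠ = arctan(400/40) ≈ 84.29°
pole (s+50): 50 + j400 → |·| = √(50²+400²) = √162500 ≈ 403.11, ∠ = arctan(400/50) ≈ 82.87°
∠G = 0.00° − 167.16° = -167.16°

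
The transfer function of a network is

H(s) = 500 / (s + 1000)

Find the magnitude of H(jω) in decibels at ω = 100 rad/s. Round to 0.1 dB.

-6.1 dB

At s = jω = j100:
pole (s+1000): 1000 + j100 → |·| = √(1000²+100²) = √1010000 ≈ 1005, ∠ = arctan(100/1000) ≈ 5.71°
|H| = 500 / 1005 ≈ 0.49751
Gain = 20 log₁₀(0.49751) ≈ -6.06 dB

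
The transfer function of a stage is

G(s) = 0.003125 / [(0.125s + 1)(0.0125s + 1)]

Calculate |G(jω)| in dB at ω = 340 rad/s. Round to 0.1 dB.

-95.5 dB

At ω = 340 rad/s:
pole (1 + j340·0.125) = 1 + j42.5 → |·| ≈ 42.512, ∠ ≈ 88.65°
pole (1 + j340·0.0125) = 1 + j4.25 → |·| ≈ 4.3661, ∠ ≈ 76.76°
|G| = 0.003125 · 1 / (42.512 · 4.3661) ≈ 1.6836e-05
Gain = 20 log₁₀(1.6836e-05) ≈ -95.48 dB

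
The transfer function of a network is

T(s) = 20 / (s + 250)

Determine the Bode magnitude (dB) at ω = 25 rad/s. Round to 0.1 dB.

-22.0 dB

At s = jω = j25:
pole (s+250): 250 + j25 → |·| = √(250²+25²) = √63125 ≈ 251.25, ∠ = arctan(25/250) ≈ 5.71°
|T| = 20 / 251.25 ≈ 0.079602
Gain = 20 log₁₀(0.079602) ≈ -21.98 dB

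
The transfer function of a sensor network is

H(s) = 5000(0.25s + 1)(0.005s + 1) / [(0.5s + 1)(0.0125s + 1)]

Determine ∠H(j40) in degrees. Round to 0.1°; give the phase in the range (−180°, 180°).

At ω = 40 rad/s:
zero (1 + j40·0.25) = 1 + j10 → |·| ≈ 10.05, ∠ ≈ 84.29°
zero (1 + j40·0.005) = 1 + j0.2 → |·| ≈ 1.0198, ∠ ≈ 11.31°
pole (1 + j40·0.5) = 1 + j20 → |·| ≈ 20.025, ∠ ≈ 87.14°
pole (1 + j40·0.0125) = 1 + j0.5 → |·| ≈ 1.118, ∠ ≈ 26.57°
∠H = (84.29° + 11.31°) − (87.14° + 26.57°) = -18.11°

-18.1°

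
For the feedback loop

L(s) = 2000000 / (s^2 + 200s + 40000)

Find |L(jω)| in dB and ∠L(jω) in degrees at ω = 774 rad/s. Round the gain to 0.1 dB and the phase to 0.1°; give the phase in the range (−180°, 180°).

10.8 dB, -164.5°

At s = jω = j774:
quadratic: (j774)² + 200·j774 + 40000 = -559076 + j154800 → |·| ≈ 5.8011e+05, ∠ ≈ 164.52°
|L| = 2000000 / 5.8011e+05 ≈ 3.4476
Gain = 20 log₁₀(3.4476) ≈ 10.75 dB
∠L = 0.00° − 164.52° = -164.52°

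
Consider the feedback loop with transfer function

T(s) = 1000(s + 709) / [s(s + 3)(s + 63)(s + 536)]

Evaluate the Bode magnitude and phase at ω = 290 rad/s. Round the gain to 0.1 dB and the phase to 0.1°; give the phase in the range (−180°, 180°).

At s = jω = j290:
zero (s+709): 709 + j290 → |·| = √(709²+290²) = √586781 ≈ 766.02, ∠ = arctan(290/709) ≈ 22.25°
pole (s+3): 3 + j290 → |·| = √(3²+290²) = √84109 ≈ 290.02, ∠ = arctan(290/3) ≈ 89.41°
pole (s+63): 63 + j290 → |·| = √(63²+290²) = √88069 ≈ 296.76, ∠ = arctan(290/63) ≈ 77.74°
pole (s+536): 536 + j290 → |·| = √(536²+290²) = √371396 ≈ 609.42, ∠ = arctan(290/536) ≈ 28.42°
pole at origin: |s| = 290, ∠ = 90.00° (in denominator)
|T| = 1000 · 766.02 / 1.5211e+10 ≈ 5.036e-05
Gain = 20 log₁₀(5.036e-05) ≈ -85.96 dB
∠T = 22.25° − 285.57° = -263.32° ≡ 96.68° (principal value)

-86.0 dB, 96.7°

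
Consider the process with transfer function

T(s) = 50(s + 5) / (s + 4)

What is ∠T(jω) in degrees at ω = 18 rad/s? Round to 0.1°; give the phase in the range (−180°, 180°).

-3.0°

At s = jω = j18:
zero (s+5): 5 + j18 → |·| = √(5²+18²) = √349 ≈ 18.682, ∠ = arctan(18/5) ≈ 74.48°
pole (s+4): 4 + j18 → |·| = √(4²+18²) = √340 ≈ 18.439, ∠ = arctan(18/4) ≈ 77.47°
∠T = 74.48° − 77.47° = -2.99°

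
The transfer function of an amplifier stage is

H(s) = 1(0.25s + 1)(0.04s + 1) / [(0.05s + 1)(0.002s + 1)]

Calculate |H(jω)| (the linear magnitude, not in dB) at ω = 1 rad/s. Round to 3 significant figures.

1.03

At ω = 1 rad/s:
zero (1 + j1·0.25) = 1 + j0.25 → |·| ≈ 1.0308, ∠ ≈ 14.04°
zero (1 + j1·0.04) = 1 + j0.04 → |·| ≈ 1.0008, ∠ ≈ 2.29°
pole (1 + j1·0.05) = 1 + j0.05 → |·| ≈ 1.0012, ∠ ≈ 2.86°
pole (1 + j1·0.002) = 1 + j0.002 → |·| ≈ 1, ∠ ≈ 0.11°
|H| = 1 · 1.0308 · 1.0008 / (1.0012 · 1) ≈ 1.0304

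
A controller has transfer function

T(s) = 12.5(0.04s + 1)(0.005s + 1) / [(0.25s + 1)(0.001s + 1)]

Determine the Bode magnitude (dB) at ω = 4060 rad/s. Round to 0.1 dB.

At ω = 4060 rad/s:
zero (1 + j4060·0.04) = 1 + j162.4 → |·| ≈ 162.4, ∠ ≈ 89.65°
zero (1 + j4060·0.005) = 1 + j20.3 → |·| ≈ 20.325, ∠ ≈ 87.18°
pole (1 + j4060·0.25) = 1 + j1015 → |·| ≈ 1015, ∠ ≈ 89.94°
pole (1 + j4060·0.001) = 1 + j4.06 → |·| ≈ 4.1813, ∠ ≈ 76.16°
|T| = 12.5 · 162.4 · 20.325 / (1015 · 4.1813) ≈ 9.7219
Gain = 20 log₁₀(9.7219) ≈ 19.76 dB

19.8 dB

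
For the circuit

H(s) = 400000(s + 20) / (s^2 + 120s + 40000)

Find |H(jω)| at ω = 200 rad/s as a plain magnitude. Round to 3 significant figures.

3.35e+03

At s = jω = j200:
zero (s+20): 20 + j200 → |·| = √(20²+200²) = √40400 ≈ 201, ∠ = arctan(200/20) ≈ 84.29°
quadratic: (j200)² + 120·j200 + 40000 = 0 + j24000 → |·| ≈ 24000, ∠ ≈ 90.00°
|H| = 400000 · 201 / 24000 ≈ 3350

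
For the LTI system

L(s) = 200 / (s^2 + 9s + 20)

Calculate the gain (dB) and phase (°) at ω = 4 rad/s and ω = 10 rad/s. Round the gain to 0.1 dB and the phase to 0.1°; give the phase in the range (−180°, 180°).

Substitute s = j4:
Numerator: 200 = 200 + j0
Denominator: (j4)^2 + 9(j4) + 20 = 4 + j36
|N| = √(200² + 0²) ≈ 200, ∠N ≈ 0.00°
|D| = √(4² + 36²) ≈ 36.222, ∠D ≈ 83.66°
|L| = 200 / 36.222 ≈ 5.5215
Gain = 20 log₁₀(5.5215) ≈ 14.84 dB
∠L = 0.00° − 83.66° = -83.66°

Substitute s = j10:
Numerator: 200 = 200 + j0
Denominator: (j10)^2 + 9(j10) + 20 = -80 + j90
|N| = √(200² + 0²) ≈ 200, ∠N ≈ 0.00°
|D| = √(80² + 90²) ≈ 120.42, ∠D ≈ 131.63°
|L| = 200 / 120.42 ≈ 1.6609
Gain = 20 log₁₀(1.6609) ≈ 4.41 dB
∠L = 0.00° − 131.63° = -131.63°

ω = 4: 14.8 dB, -83.7°; ω = 10: 4.4 dB, -131.6°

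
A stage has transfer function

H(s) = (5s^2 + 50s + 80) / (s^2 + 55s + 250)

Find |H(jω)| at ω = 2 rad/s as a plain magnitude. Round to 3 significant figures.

0.433

Substitute s = j2:
Numerator: 5(j2)^2 + 50(j2) + 80 = 60 + j100
Denominator: (j2)^2 + 55(j2) + 250 = 246 + j110
|N| = √(60² + 100²) ≈ 116.62, ∠N ≈ 59.04°
|D| = √(246² + 110²) ≈ 269.47, ∠D ≈ 24.09°
|H| = 116.62 / 269.47 ≈ 0.43278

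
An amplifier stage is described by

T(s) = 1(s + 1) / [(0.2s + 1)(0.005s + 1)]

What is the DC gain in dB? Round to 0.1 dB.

0.0 dB

T(0) = 1 · 1 / 1 = 1
20 log₁₀(1) ≈ 0.00 dB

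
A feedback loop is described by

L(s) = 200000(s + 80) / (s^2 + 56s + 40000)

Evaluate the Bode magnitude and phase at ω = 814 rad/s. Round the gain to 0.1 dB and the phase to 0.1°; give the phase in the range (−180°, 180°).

At s = jω = j814:
zero (s+80): 80 + j814 → |·| = √(80²+814²) = √668996 ≈ 817.92, ∠ = arctan(814/80) ≈ 84.39°
quadratic: (j814)² + 56·j814 + 40000 = -622596 + j45584 → |·| ≈ 6.2426e+05, ∠ ≈ 175.81°
|L| = 200000 · 817.92 / 6.2426e+05 ≈ 262.04
Gain = 20 log₁₀(262.04) ≈ 48.37 dB
∠L = 84.39° − 175.81° = -91.42°

48.4 dB, -91.4°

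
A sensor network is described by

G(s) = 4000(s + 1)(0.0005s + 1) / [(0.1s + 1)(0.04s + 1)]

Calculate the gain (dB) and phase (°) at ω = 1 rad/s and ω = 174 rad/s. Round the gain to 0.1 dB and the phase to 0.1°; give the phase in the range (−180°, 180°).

ω = 1: 75.0 dB, 37.0°; ω = 174: 75.1 dB, -73.9°

At ω = 1 rad/s:
zero (1 + j1·1) = 1 + j1 → |·| ≈ 1.4142, ∠ ≈ 45.00°
zero (1 + j1·0.0005) = 1 + j0.0005 → |·| ≈ 1, ∠ ≈ 0.03°
pole (1 + j1·0.1) = 1 + j0.1 → |·| ≈ 1.005, ∠ ≈ 5.71°
pole (1 + j1·0.04) = 1 + j0.04 → |·| ≈ 1.0008, ∠ ≈ 2.29°
|G| = 4000 · 1.4142 · 1 / (1.005 · 1.0008) ≈ 5624.2
Gain = 20 log₁₀(5624.2) ≈ 75.00 dB
∠G = (45.00° + 0.03°) − (5.71° + 2.29°) = 37.03°

At ω = 174 rad/s:
zero (1 + j174·1) = 1 + j174 → |·| ≈ 174, ∠ ≈ 89.67°
zero (1 + j174·0.0005) = 1 + j0.087 → |·| ≈ 1.0038, ∠ ≈ 4.97°
pole (1 + j174·0.1) = 1 + j17.4 → |·| ≈ 17.429, ∠ ≈ 86.71°
pole (1 + j174·0.04) = 1 + j6.96 → |·| ≈ 7.0315, ∠ ≈ 81.82°
|G| = 4000 · 174 · 1.0038 / (17.429 · 7.0315) ≈ 5700.8
Gain = 20 log₁₀(5700.8) ≈ 75.12 dB
∠G = (89.67° + 4.97°) − (86.71° + 81.82°) = -73.89°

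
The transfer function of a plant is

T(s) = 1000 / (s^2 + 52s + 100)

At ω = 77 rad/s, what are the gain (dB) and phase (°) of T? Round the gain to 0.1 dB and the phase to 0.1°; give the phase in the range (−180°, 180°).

Substitute s = j77:
Numerator: 1000 = 1000 + j0
Denominator: (j77)^2 + 52(j77) + 100 = -5829 + j4004
|N| = √(1000² + 0²) ≈ 1000, ∠N ≈ 0.00°
|D| = √(5829² + 4004²) ≈ 7071.7, ∠D ≈ 145.51°
|T| = 1000 / 7071.7 ≈ 0.14141
Gain = 20 log₁₀(0.14141) ≈ -16.99 dB
∠T = 0.00° − 145.51° = -145.51°

-17.0 dB, -145.5°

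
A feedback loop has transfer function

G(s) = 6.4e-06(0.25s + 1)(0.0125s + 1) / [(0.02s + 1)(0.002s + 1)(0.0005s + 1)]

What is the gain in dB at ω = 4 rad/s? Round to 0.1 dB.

At ω = 4 rad/s:
zero (1 + j4·0.25) = 1 + j1 → |·| ≈ 1.4142, ∠ ≈ 45.00°
zero (1 + j4·0.0125) = 1 + j0.05 → |·| ≈ 1.0012, ∠ ≈ 2.86°
pole (1 + j4·0.02) = 1 + j0.08 → |·| ≈ 1.0032, ∠ ≈ 4.57°
pole (1 + j4·0.002) = 1 + j0.008 → |·| ≈ 1, ∠ ≈ 0.46°
pole (1 + j4·0.0005) = 1 + j0.002 → |·| ≈ 1, ∠ ≈ 0.11°
|G| = 6.4e-06 · 1.4142 · 1.0012 / (1.0032 · 1 · 1) ≈ 9.0328e-06
Gain = 20 log₁₀(9.0328e-06) ≈ -100.88 dB

-100.9 dB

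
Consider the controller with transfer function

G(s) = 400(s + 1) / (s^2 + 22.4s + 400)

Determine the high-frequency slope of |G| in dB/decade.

Each pole contributes −20 dB/decade at high frequency; each zero contributes +20 dB/decade.
Net: 1 zero(s) − 2 pole(s) → -20 dB/decade.

-20 dB/decade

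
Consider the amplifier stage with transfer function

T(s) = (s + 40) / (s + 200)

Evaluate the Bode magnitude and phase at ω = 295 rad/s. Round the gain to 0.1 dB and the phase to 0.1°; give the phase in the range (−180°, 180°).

At s = jω = j295:
zero (s+40): 40 + j295 → |·| = √(40²+295²) = √88625 ≈ 297.7, ∠ = arctan(295/40) ≈ 82.28°
pole (s+200): 200 + j295 → |·| = √(200²+295²) = √127025 ≈ 356.41, ∠ = arctan(295/200) ≈ 55.86°
|T| = 1 · 297.7 / 356.41 ≈ 0.83527
Gain = 20 log₁₀(0.83527) ≈ -1.56 dB
∠T = 82.28° − 55.86° = 26.42°

-1.6 dB, 26.4°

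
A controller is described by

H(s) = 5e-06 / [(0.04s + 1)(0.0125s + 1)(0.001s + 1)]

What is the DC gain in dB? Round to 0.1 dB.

-106.0 dB

H(0) = 5e-06 · 1 / 1 = 5e-06
20 log₁₀(5e-06) ≈ -106.02 dB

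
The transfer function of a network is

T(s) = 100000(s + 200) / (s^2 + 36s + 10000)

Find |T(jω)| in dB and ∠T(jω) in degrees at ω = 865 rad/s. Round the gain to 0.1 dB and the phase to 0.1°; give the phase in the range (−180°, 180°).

At s = jω = j865:
zero (s+200): 200 + j865 → |·| = √(200²+865²) = √788225 ≈ 887.82, ∠ = arctan(865/200) ≈ 76.98°
quadratic: (j865)² + 36·j865 + 10000 = -738225 + j31140 → |·| ≈ 7.3888e+05, ∠ ≈ 177.58°
|T| = 100000 · 887.82 / 7.3888e+05 ≈ 120.16
Gain = 20 log₁₀(120.16) ≈ 41.60 dB
∠T = 76.98° − 177.58° = -100.60°

41.6 dB, -100.6°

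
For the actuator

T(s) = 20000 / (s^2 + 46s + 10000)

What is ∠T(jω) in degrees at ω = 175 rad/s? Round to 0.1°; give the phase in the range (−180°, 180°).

At s = jω = j175:
quadratic: (j175)² + 46·j175 + 10000 = -20625 + j8050 → |·| ≈ 22140, ∠ ≈ 158.68°
∠T = 0.00° − 158.68° = -158.68°

-158.7°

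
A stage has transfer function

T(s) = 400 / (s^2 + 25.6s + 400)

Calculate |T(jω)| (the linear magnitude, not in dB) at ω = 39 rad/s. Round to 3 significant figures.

0.266

At s = jω = j39:
quadratic: (j39)² + 25.6·j39 + 400 = -1121 + j998.4 → |·| ≈ 1501.1, ∠ ≈ 138.31°
|T| = 400 / 1501.1 ≈ 0.26647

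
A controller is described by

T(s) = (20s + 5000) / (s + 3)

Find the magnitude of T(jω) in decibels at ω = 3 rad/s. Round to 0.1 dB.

Substitute s = j3:
Numerator: 20(j3) + 5000 = 5000 + j60
Denominator: (j3) + 3 = 3 + j3
|N| = √(5000² + 60²) ≈ 5000.4, ∠N ≈ 0.69°
|D| = √(3² + 3²) ≈ 4.2426, ∠D ≈ 45.00°
|T| = 5000.4 / 4.2426 ≈ 1178.6
Gain = 20 log₁₀(1178.6) ≈ 61.43 dB

61.4 dB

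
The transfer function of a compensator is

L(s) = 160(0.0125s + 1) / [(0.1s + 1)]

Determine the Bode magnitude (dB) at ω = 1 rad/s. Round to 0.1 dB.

At ω = 1 rad/s:
zero (1 + j1·0.0125) = 1 + j0.0125 → |·| ≈ 1.0001, ∠ ≈ 0.72°
pole (1 + j1·0.1) = 1 + j0.1 → |·| ≈ 1.005, ∠ ≈ 5.71°
|L| = 160 · 1.0001 / (1.005) ≈ 159.22
Gain = 20 log₁₀(159.22) ≈ 44.04 dB

44.0 dB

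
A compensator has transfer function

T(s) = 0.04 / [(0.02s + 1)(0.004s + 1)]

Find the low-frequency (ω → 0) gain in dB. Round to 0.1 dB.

T(0) = 0.04 · 1 / 1 = 0.04
20 log₁₀(0.04) ≈ -27.96 dB

-28.0 dB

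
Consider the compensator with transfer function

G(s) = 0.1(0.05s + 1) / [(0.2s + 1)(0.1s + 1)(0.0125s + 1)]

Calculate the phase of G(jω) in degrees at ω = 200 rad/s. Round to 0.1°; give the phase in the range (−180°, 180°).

At ω = 200 rad/s:
zero (1 + j200·0.05) = 1 + j10 → |·| ≈ 10.05, ∠ ≈ 84.29°
pole (1 + j200·0.2) = 1 + j40 → |·| ≈ 40.012, ∠ ≈ 88.57°
pole (1 + j200·0.1) = 1 + j20 → |·| ≈ 20.025, ∠ ≈ 87.14°
pole (1 + j200·0.0125) = 1 + j2.5 → |·| ≈ 2.6926, ∠ ≈ 68.20°
∠G = (84.29°) − (88.57° + 87.14° + 68.20°) = -159.62°

-159.6°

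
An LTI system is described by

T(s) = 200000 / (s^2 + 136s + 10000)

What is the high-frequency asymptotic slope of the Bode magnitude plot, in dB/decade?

-40 dB/decade

Each pole contributes −20 dB/decade at high frequency; each zero contributes +20 dB/decade.
Net: 0 zero(s) − 2 pole(s) → -40 dB/decade.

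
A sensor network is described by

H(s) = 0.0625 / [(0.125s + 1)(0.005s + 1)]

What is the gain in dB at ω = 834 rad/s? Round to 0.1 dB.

-77.1 dB

At ω = 834 rad/s:
pole (1 + j834·0.125) = 1 + j104.25 → |·| ≈ 104.25, ∠ ≈ 89.45°
pole (1 + j834·0.005) = 1 + j4.17 → |·| ≈ 4.2882, ∠ ≈ 76.51°
|H| = 0.0625 · 1 / (104.25 · 4.2882) ≈ 0.00013981
Gain = 20 log₁₀(0.00013981) ≈ -77.09 dB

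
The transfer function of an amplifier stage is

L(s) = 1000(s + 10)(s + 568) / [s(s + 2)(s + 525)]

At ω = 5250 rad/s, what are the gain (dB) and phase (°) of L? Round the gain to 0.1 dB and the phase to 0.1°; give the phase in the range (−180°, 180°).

At s = jω = j5250:
zero (s+10): 10 + j5250 → |·| = √(10²+5250²) = √27562600 ≈ 5250, ∠ = arctan(5250/10) ≈ 89.89°
zero (s+568): 568 + j5250 → |·| = √(568²+5250²) = √27885124 ≈ 5280.6, ∠ = arctan(5250/568) ≈ 83.83°
pole (s+2): 2 + j5250 → |·| = √(2²+5250²) = √27562504 ≈ 5250, ∠ = arctan(5250/2) ≈ 89.98°
pole (s+525): 525 + j5250 → |·| = √(525²+5250²) = √27838125 ≈ 5276.2, ∠ = arctan(5250/525) ≈ 84.29°
pole at origin: |s| = 5250, ∠ = 90.00° (in denominator)
|L| = 1000 · 2.7723e+07 / 1.4543e+11 ≈ 0.19063
Gain = 20 log₁₀(0.19063) ≈ -14.40 dB
∠L = 173.72° − 264.27° = -90.55°

-14.4 dB, -90.6°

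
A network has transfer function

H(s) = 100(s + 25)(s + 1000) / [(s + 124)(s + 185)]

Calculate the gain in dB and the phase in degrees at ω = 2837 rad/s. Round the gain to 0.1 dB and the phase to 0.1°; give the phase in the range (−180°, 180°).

At s = jω = j2837:
zero (s+25): 25 + j2837 → |·| = √(25²+2837²) = √8049194 ≈ 2837.1, ∠ = arctan(2837/25) ≈ 89.50°
zero (s+1000): 1000 + j2837 → |·| = √(1000²+2837²) = √9048569 ≈ 3008.1, ∠ = arctan(2837/1000) ≈ 70.58°
pole (s+124): 124 + j2837 → |·| = √(124²+2837²) = √8063945 ≈ 2839.7, ∠ = arctan(2837/124) ≈ 87.50°
pole (s+185): 185 + j2837 → |·| = √(185²+2837²) = √8082794 ≈ 2843, ∠ = arctan(2837/185) ≈ 86.27°
|H| = 100 · 8.5343e+06 / 8.0733e+06 ≈ 105.71
Gain = 20 log₁₀(105.71) ≈ 40.48 dB
∠H = 160.08° − 173.77° = -13.69°

40.5 dB, -13.7°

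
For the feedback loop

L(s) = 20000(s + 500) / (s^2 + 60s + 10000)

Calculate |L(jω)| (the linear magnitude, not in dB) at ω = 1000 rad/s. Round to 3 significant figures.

At s = jω = j1000:
zero (s+500): 500 + j1000 → |·| = √(500²+1000²) = √1250000 ≈ 1118, ∠ = arctan(1000/500) ≈ 63.43°
quadratic: (j1000)² + 60·j1000 + 10000 = -990000 + j60000 → |·| ≈ 9.9182e+05, ∠ ≈ 176.53°
|L| = 20000 · 1118 / 9.9182e+05 ≈ 22.544

22.5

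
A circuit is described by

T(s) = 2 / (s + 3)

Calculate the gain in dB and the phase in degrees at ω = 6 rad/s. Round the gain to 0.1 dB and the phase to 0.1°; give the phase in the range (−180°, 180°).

Substitute s = j6:
Numerator: 2 = 2 + j0
Denominator: (j6) + 3 = 3 + j6
|N| = √(2² + 0²) ≈ 2, ∠N ≈ 0.00°
|D| = √(3² + 6²) ≈ 6.7082, ∠D ≈ 63.43°
|T| = 2 / 6.7082 ≈ 0.29814
Gain = 20 log₁₀(0.29814) ≈ -10.51 dB
∠T = 0.00° − 63.43° = -63.43°

-10.5 dB, -63.4°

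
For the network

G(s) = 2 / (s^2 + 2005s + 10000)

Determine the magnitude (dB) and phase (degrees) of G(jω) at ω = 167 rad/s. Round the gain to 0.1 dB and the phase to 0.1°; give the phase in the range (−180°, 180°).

-104.5 dB, -93.1°

Substitute s = j167:
Numerator: 2 = 2 + j0
Denominator: (j167)^2 + 2005(j167) + 10000 = -17889 + j334835
|N| = √(2² + 0²) ≈ 2, ∠N ≈ 0.00°
|D| = √(17889² + 334835²) ≈ 3.3531e+05, ∠D ≈ 93.06°
|G| = 2 / 3.3531e+05 ≈ 5.9646e-06
Gain = 20 log₁₀(5.9646e-06) ≈ -104.49 dB
∠G = 0.00° − 93.06° = -93.06°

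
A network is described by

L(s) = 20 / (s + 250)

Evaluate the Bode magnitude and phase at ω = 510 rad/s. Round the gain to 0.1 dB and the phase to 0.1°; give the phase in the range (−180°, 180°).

Substitute s = j510:
Numerator: 20 = 20 + j0
Denominator: (j510) + 250 = 250 + j510
|N| = √(20² + 0²) ≈ 20, ∠N ≈ 0.00°
|D| = √(250² + 510²) ≈ 567.98, ∠D ≈ 63.89°
|L| = 20 / 567.98 ≈ 0.035213
Gain = 20 log₁₀(0.035213) ≈ -29.07 dB
∠L = 0.00° − 63.89° = -63.89°

-29.1 dB, -63.9°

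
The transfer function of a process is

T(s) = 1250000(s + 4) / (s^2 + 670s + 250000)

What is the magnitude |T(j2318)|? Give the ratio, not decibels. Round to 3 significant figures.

541

At s = jω = j2318:
zero (s+4): 4 + j2318 → |·| = √(4²+2318²) = √5373140 ≈ 2318, ∠ = arctan(2318/4) ≈ 89.90°
quadratic: (j2318)² + 670·j2318 + 250000 = -5123124 + j1553060 → |·| ≈ 5.3534e+06, ∠ ≈ 163.14°
|T| = 1250000 · 2318 / 5.3534e+06 ≈ 541.24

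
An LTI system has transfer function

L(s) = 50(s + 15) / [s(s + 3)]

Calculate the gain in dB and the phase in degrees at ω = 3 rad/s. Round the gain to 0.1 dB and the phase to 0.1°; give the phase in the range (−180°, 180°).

35.6 dB, -123.7°

At s = jω = j3:
zero (s+15): 15 + j3 → |·| = √(15²+3²) = √234 ≈ 15.297, ∠ = arctan(3/15) ≈ 11.31°
pole (s+3): 3 + j3 → |·| = √(3²+3²) = √18 ≈ 4.2426, ∠ = arctan(3/3) ≈ 45.00°
pole at origin: |s| = 3, ∠ = 90.00° (in denominator)
|L| = 50 · 15.297 / 12.728 ≈ 60.092
Gain = 20 log₁₀(60.092) ≈ 35.58 dB
∠L = 11.31° − 135.00° = -123.69°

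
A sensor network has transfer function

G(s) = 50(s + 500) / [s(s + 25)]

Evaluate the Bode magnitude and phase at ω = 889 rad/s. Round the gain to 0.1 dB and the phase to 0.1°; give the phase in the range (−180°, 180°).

-23.8 dB, -117.7°

At s = jω = j889:
zero (s+500): 500 + j889 → |·| = √(500²+889²) = √1040321 ≈ 1020, ∠ = arctan(889/500) ≈ 60.65°
pole (s+25): 25 + j889 → |·| = √(25²+889²) = √790946 ≈ 889.35, ∠ = arctan(889/25) ≈ 88.39°
pole at origin: |s| = 889, ∠ = 90.00° (in denominator)
|G| = 50 · 1020 / 7.9063e+05 ≈ 0.064506
Gain = 20 log₁₀(0.064506) ≈ -23.81 dB
∠G = 60.65° − 178.39° = -117.74°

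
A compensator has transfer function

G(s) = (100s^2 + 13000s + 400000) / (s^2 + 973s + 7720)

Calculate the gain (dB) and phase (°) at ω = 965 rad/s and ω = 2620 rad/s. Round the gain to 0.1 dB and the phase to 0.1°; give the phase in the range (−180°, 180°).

Substitute s = j965:
Numerator: 100(j965)^2 + 13000(j965) + 400000 = -92722500 + j12545000
Denominator: (j965)^2 + 973(j965) + 7720 = -923505 + j938945
|N| = √(92722500² + 12545000²) ≈ 9.3567e+07, ∠N ≈ 172.29°
|D| = √(923505² + 938945²) ≈ 1.317e+06, ∠D ≈ 134.53°
|G| = 9.3567e+07 / 1.317e+06 ≈ 71.046
Gain = 20 log₁₀(71.046) ≈ 37.03 dB
∠G = 172.29° − 134.53° = 37.76°

Substitute s = j2620:
Numerator: 100(j2620)^2 + 13000(j2620) + 400000 = -686040000 + j34060000
Denominator: (j2620)^2 + 973(j2620) + 7720 = -6856680 + j2549260
|N| = √(686040000² + 34060000²) ≈ 6.8688e+08, ∠N ≈ 177.16°
|D| = √(6856680² + 2549260²) ≈ 7.3152e+06, ∠D ≈ 159.61°
|G| = 6.8688e+08 / 7.3152e+06 ≈ 93.898
Gain = 20 log₁₀(93.898) ≈ 39.45 dB
∠G = 177.16° − 159.61° = 17.55°

ω = 965: 37.0 dB, 37.8°; ω = 2620: 39.5 dB, 17.6°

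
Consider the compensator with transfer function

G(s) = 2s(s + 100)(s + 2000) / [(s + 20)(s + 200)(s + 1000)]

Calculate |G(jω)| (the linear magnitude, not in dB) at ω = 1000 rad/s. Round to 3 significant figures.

At s = jω = j1000:
zero (s+100): 100 + j1000 → |·| = √(100²+1000²) = √1010000 ≈ 1005, ∠ = arctan(1000/100) ≈ 84.29°
zero (s+2000): 2000 + j1000 → |·| = √(2000²+1000²) = √5000000 ≈ 2236.1, ∠ = arctan(1000/2000) ≈ 26.57°
zero at origin: s = j1000 → |·| = 1000, ∠ = 90.00°
pole (s+20): 20 + j1000 → |·| = √(20²+1000²) = √1000400 ≈ 1000.2, ∠ = arctan(1000/20) ≈ 88.85°
pole (s+200): 200 + j1000 → |·| = √(200²+1000²) = √1040000 ≈ 1019.8, ∠ = arctan(1000/200) ≈ 78.69°
pole (s+1000): 1000 + j1000 → |·| = √(1000²+1000²) = √2000000 ≈ 1414.2, ∠ = arctan(1000/1000) ≈ 45.00°
|G| = 2 · 2.2473e+09 / 1.4425e+09 ≈ 3.1158

3.12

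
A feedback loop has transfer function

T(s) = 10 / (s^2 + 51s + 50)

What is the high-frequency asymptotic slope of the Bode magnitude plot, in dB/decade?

Each pole contributes −20 dB/decade at high frequency; each zero contributes +20 dB/decade.
Net: 0 zero(s) − 2 pole(s) → -40 dB/decade.

-40 dB/decade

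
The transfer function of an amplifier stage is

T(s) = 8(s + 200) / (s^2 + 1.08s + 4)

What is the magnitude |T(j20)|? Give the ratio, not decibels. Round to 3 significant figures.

At s = jω = j20:
zero (s+200): 200 + j20 → |·| = √(200²+20²) = √40400 ≈ 201, ∠ = arctan(20/200) ≈ 5.71°
quadratic: (j20)² + 1.08·j20 + 4 = -396 + j21.6 → |·| ≈ 396.59, ∠ ≈ 176.88°
|T| = 8 · 201 / 396.59 ≈ 4.0546

4.05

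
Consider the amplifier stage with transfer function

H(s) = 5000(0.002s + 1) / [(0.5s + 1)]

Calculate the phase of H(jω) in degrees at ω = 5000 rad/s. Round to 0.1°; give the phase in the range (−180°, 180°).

-5.7°

At ω = 5000 rad/s:
zero (1 + j5000·0.002) = 1 + j10 → |·| ≈ 10.05, ∠ ≈ 84.29°
pole (1 + j5000·0.5) = 1 + j2500 → |·| ≈ 2500, ∠ ≈ 89.98°
∠H = (84.29°) − (89.98°) = -5.69°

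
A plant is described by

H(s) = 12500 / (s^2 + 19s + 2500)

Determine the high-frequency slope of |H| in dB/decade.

-40 dB/decade

Each pole contributes −20 dB/decade at high frequency; each zero contributes +20 dB/decade.
Net: 0 zero(s) − 2 pole(s) → -40 dB/decade.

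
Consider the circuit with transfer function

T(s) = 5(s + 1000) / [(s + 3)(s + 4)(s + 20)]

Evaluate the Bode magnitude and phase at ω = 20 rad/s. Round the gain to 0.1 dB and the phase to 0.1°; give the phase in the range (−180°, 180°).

At s = jω = j20:
zero (s+1000): 1000 + j20 → |·| = √(1000²+20²) = √1000400 ≈ 1000.2, ∠ = arctan(20/1000) ≈ 1.15°
pole (s+3): 3 + j20 → |·| = √(3²+20²) = √409 ≈ 20.224, ∠ = arctan(20/3) ≈ 81.47°
pole (s+4): 4 + j20 → |·| = √(4²+20²) = √416 ≈ 20.396, ∠ = arctan(20/4) ≈ 78.69°
pole (s+20): 20 + j20 → |·| = √(20²+20²) = √800 ≈ 28.284, ∠ = arctan(20/20) ≈ 45.00°
|T| = 5 · 1000.2 / 11667 ≈ 0.42864
Gain = 20 log₁₀(0.42864) ≈ -7.36 dB
∠T = 1.15° − 205.16° = -204.01° ≡ 155.99° (principal value)

-7.4 dB, 156.0°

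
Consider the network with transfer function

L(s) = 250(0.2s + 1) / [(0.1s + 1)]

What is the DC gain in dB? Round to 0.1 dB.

L(0) = 250 · 1 / 1 = 250
20 log₁₀(250) ≈ 47.96 dB

48.0 dB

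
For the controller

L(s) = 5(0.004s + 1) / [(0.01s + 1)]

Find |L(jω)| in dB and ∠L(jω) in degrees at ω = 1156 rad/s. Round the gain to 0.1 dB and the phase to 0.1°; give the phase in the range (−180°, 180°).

At ω = 1156 rad/s:
zero (1 + j1156·0.004) = 1 + j4.624 → |·| ≈ 4.7309, ∠ ≈ 77.80°
pole (1 + j1156·0.01) = 1 + j11.56 → |·| ≈ 11.603, ∠ ≈ 85.06°
|L| = 5 · 4.7309 / (11.603) ≈ 2.0387
Gain = 20 log₁₀(2.0387) ≈ 6.19 dB
∠L = (77.80°) − (85.06°) = -7.26°

6.2 dB, -7.3°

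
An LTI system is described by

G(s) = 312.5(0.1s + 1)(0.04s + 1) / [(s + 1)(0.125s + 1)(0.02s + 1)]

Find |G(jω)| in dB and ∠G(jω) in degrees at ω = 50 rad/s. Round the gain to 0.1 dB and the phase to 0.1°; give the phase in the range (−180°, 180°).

18.0 dB, -72.6°

At ω = 50 rad/s:
zero (1 + j50·0.1) = 1 + j5 → |·| ≈ 5.099, ∠ ≈ 78.69°
zero (1 + j50·0.04) = 1 + j2 → |·| ≈ 2.2361, ∠ ≈ 63.43°
pole (1 + j50·1) = 1 + j50 → |·| ≈ 50.01, ∠ ≈ 88.85°
pole (1 + j50·0.125) = 1 + j6.25 → |·| ≈ 6.3295, ∠ ≈ 80.91°
pole (1 + j50·0.02) = 1 + j1 → |·| ≈ 1.4142, ∠ ≈ 45.00°
|G| = 312.5 · 5.099 · 2.2361 / (50.01 · 6.3295 · 1.4142) ≈ 7.9596
Gain = 20 log₁₀(7.9596) ≈ 18.02 dB
∠G = (78.69° + 63.43°) − (88.85° + 80.91° + 45.00°) = -72.64°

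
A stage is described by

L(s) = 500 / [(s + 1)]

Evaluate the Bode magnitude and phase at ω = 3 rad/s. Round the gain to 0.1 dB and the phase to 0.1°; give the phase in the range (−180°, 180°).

At ω = 3 rad/s:
pole (1 + j3·1) = 1 + j3 → |·| ≈ 3.1623, ∠ ≈ 71.57°
|L| = 500 · 1 / (3.1623) ≈ 158.11
Gain = 20 log₁₀(158.11) ≈ 43.98 dB
∠L = (0°) − (71.57°) = -71.57°

44.0 dB, -71.6°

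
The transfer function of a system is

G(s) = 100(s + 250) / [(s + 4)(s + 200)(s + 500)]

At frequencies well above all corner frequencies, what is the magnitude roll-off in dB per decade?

-40 dB/decade

Each pole contributes −20 dB/decade at high frequency; each zero contributes +20 dB/decade.
Net: 1 zero(s) − 3 pole(s) → -40 dB/decade.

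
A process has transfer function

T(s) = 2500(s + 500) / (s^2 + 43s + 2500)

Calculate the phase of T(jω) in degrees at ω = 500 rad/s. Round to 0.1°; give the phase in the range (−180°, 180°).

-130.0°

At s = jω = j500:
zero (s+500): 500 + j500 → |·| = √(500²+500²) = √500000 ≈ 707.11, ∠ = arctan(500/500) ≈ 45.00°
quadratic: (j500)² + 43·j500 + 2500 = -247500 + j21500 → |·| ≈ 2.4843e+05, ∠ ≈ 175.04°
∠T = 45.00° − 175.04° = -130.04°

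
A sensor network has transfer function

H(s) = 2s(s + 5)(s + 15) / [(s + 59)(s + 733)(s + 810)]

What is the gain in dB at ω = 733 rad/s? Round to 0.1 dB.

-0.5 dB

At s = jω = j733:
zero (s+5): 5 + j733 → |·| = √(5²+733²) = √537314 ≈ 733.02, ∠ = arctan(733/5) ≈ 89.61°
zero (s+15): 15 + j733 → |·| = √(15²+733²) = √537514 ≈ 733.15, ∠ = arctan(733/15) ≈ 88.83°
zero at origin: s = j733 → |·| = 733, ∠ = 90.00°
pole (s+59): 59 + j733 → |·| = √(59²+733²) = √540770 ≈ 735.37, ∠ = arctan(733/59) ≈ 85.40°
pole (s+733): 733 + j733 → |·| = √(733²+733²) = √1074578 ≈ 1036.6, ∠ = arctan(733/733) ≈ 45.00°
pole (s+810): 810 + j733 → |·| = √(810²+733²) = √1193389 ≈ 1092.4, ∠ = arctan(733/810) ≈ 42.14°
|H| = 2 · 3.9392e+08 / 8.3272e+08 ≈ 0.9461
Gain = 20 log₁₀(0.9461) ≈ -0.48 dB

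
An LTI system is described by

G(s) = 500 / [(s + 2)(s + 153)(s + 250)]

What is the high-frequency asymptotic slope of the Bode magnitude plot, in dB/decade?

Each pole contributes −20 dB/decade at high frequency; each zero contributes +20 dB/decade.
Net: 0 zero(s) − 3 pole(s) → -60 dB/decade.

-60 dB/decade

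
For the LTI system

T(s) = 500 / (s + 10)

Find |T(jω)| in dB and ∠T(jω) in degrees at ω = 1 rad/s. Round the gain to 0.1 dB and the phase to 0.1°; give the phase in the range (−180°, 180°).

33.9 dB, -5.7°

Substitute s = j1:
Numerator: 500 = 500 + j0
Denominator: (j1) + 10 = 10 + j1
|N| = √(500² + 0²) ≈ 500, ∠N ≈ 0.00°
|D| = √(10² + 1²) ≈ 10.05, ∠D ≈ 5.71°
|T| = 500 / 10.05 ≈ 49.751
Gain = 20 log₁₀(49.751) ≈ 33.94 dB
∠T = 0.00° − 5.71° = -5.71°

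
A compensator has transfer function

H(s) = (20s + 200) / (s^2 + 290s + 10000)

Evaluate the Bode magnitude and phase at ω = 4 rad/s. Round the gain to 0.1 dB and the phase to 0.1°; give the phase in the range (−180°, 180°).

-33.4 dB, 15.2°

Substitute s = j4:
Numerator: 20(j4) + 200 = 200 + j80
Denominator: (j4)^2 + 290(j4) + 10000 = 9984 + j1160
|N| = √(200² + 80²) ≈ 215.41, ∠N ≈ 21.80°
|D| = √(9984² + 1160²) ≈ 10051, ∠D ≈ 6.63°
|H| = 215.41 / 10051 ≈ 0.021432
Gain = 20 log₁₀(0.021432) ≈ -33.38 dB
∠H = 21.80° − 6.63° = 15.17°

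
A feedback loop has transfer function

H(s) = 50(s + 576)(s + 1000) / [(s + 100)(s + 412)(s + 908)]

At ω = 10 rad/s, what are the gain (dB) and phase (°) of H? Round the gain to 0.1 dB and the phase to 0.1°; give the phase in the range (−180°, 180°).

At s = jω = j10:
zero (s+576): 576 + j10 → |·| = √(576²+10²) = √331876 ≈ 576.09, ∠ = arctan(10/576) ≈ 0.99°
zero (s+1000): 1000 + j10 → |·| = √(1000²+10²) = √1000100 ≈ 1000, ∠ = arctan(10/1000) ≈ 0.57°
pole (s+100): 100 + j10 → |·| = √(100²+10²) = √10100 ≈ 100.5, ∠ = arctan(10/100) ≈ 5.71°
pole (s+412): 412 + j10 → |·| = √(412²+10²) = √169844 ≈ 412.12, ∠ = arctan(10/412) ≈ 1.39°
pole (s+908): 908 + j10 → |·| = √(908²+10²) = √824564 ≈ 908.06, ∠ = arctan(10/908) ≈ 0.63°
|H| = 50 · 5.7609e+05 / 3.761e+07 ≈ 0.76587
Gain = 20 log₁₀(0.76587) ≈ -2.32 dB
∠H = 1.56° − 7.73° = -6.17°

-2.3 dB, -6.2°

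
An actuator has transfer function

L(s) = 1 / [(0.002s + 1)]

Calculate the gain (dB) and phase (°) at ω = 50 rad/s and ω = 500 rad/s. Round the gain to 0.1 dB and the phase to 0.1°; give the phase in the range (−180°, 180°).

ω = 50: -0.0 dB, -5.7°; ω = 500: -3.0 dB, -45.0°

At ω = 50 rad/s:
pole (1 + j50·0.002) = 1 + j0.1 → |·| ≈ 1.005, ∠ ≈ 5.71°
|L| = 1 · 1 / (1.005) ≈ 0.99502
Gain = 20 log₁₀(0.99502) ≈ -0.04 dB
∠L = (0°) − (5.71°) = -5.71°

At ω = 500 rad/s:
pole (1 + j500·0.002) = 1 + j1 → |·| ≈ 1.4142, ∠ ≈ 45.00°
|L| = 1 · 1 / (1.4142) ≈ 0.70711
Gain = 20 log₁₀(0.70711) ≈ -3.01 dB
∠L = (0°) − (45.00°) = -45.00°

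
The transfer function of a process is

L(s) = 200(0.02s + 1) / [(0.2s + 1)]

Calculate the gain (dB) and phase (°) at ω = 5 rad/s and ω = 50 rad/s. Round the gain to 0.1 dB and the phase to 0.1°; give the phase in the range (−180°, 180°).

At ω = 5 rad/s:
zero (1 + j5·0.02) = 1 + j0.1 → |·| ≈ 1.005, ∠ ≈ 5.71°
pole (1 + j5·0.2) = 1 + j1 → |·| ≈ 1.4142, ∠ ≈ 45.00°
|L| = 200 · 1.005 / (1.4142) ≈ 142.13
Gain = 20 log₁₀(142.13) ≈ 43.05 dB
∠L = (5.71°) − (45.00°) = -39.29°

At ω = 50 rad/s:
zero (1 + j50·0.02) = 1 + j1 → |·| ≈ 1.4142, ∠ ≈ 45.00°
pole (1 + j50·0.2) = 1 + j10 → |·| ≈ 10.05, ∠ ≈ 84.29°
|L| = 200 · 1.4142 / (10.05) ≈ 28.143
Gain = 20 log₁₀(28.143) ≈ 28.99 dB
∠L = (45.00°) − (84.29°) = -39.29°

ω = 5: 43.1 dB, -39.3°; ω = 50: 29.0 dB, -39.3°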